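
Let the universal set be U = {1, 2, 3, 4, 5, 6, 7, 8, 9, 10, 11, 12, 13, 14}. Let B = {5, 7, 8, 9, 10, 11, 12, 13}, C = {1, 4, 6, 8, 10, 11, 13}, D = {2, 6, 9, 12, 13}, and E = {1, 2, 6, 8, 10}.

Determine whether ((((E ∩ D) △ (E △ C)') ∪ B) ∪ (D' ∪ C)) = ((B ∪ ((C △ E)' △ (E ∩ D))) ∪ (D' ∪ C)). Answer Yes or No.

E ∩ D = {2, 6}
E △ C = {2, 4, 11, 13}
(E △ C)' = {1, 3, 5, 6, 7, 8, 9, 10, 12, 14}
(E ∩ D) △ (E △ C)' = {1, 2, 3, 5, 7, 8, 9, 10, 12, 14}
((E ∩ D) △ (E △ C)') ∪ B = {1, 2, 3, 5, 7, 8, 9, 10, 11, 12, 13, 14}
D' = {1, 3, 4, 5, 7, 8, 10, 11, 14}
D' ∪ C = {1, 3, 4, 5, 6, 7, 8, 10, 11, 13, 14}
(((E ∩ D) △ (E △ C)') ∪ B) ∪ (D' ∪ C) = {1, 2, 3, 4, 5, 6, 7, 8, 9, 10, 11, 12, 13, 14}
C △ E = {2, 4, 11, 13}
(C △ E)' = {1, 3, 5, 6, 7, 8, 9, 10, 12, 14}
(C △ E)' △ (E ∩ D) = {1, 2, 3, 5, 7, 8, 9, 10, 12, 14}
B ∪ ((C △ E)' △ (E ∩ D)) = {1, 2, 3, 5, 7, 8, 9, 10, 11, 12, 13, 14}
(B ∪ ((C △ E)' △ (E ∩ D))) ∪ (D' ∪ C) = {1, 2, 3, 4, 5, 6, 7, 8, 9, 10, 11, 12, 13, 14}
Both equal {1, 2, 3, 4, 5, 6, 7, 8, 9, 10, 11, 12, 13, 14}, so (((E ∩ D) △ (E △ C)') ∪ B) ∪ (D' ∪ C) = (B ∪ ((C △ E)' △ (E ∩ D))) ∪ (D' ∪ C).

Yes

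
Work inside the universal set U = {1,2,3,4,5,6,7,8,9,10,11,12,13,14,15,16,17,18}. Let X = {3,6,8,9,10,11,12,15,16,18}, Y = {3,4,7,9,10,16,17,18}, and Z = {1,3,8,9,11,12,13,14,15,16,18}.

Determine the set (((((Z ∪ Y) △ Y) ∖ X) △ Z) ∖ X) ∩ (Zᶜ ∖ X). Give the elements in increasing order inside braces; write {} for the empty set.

{}

Z ∪ Y = {1,3,4,7,8,9,10,11,12,13,14,15,16,17,18}
(Z ∪ Y) △ Y = {1,8,11,12,13,14,15}
((Z ∪ Y) △ Y) ∖ X = {1,13,14}
(((Z ∪ Y) △ Y) ∖ X) △ Z = {3,8,9,11,12,15,16,18}
((((Z ∪ Y) △ Y) ∖ X) △ Z) ∖ X = {}
Zᶜ = {2,4,5,6,7,10,17}
Zᶜ ∖ X = {2,4,5,7,17}
(((((Z ∪ Y) △ Y) ∖ X) △ Z) ∖ X) ∩ (Zᶜ ∖ X) = {}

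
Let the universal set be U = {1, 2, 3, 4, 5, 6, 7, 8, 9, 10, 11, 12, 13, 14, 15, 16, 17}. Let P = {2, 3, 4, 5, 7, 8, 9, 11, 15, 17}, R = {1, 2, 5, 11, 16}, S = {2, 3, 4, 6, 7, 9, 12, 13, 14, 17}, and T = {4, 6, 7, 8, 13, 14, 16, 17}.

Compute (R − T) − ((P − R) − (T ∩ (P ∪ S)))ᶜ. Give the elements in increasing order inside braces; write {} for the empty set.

R − T = {1, 2, 5, 11}
P − R = {3, 4, 7, 8, 9, 15, 17}
P ∪ S = {2, 3, 4, 5, 6, 7, 8, 9, 11, 12, 13, 14, 15, 17}
T ∩ (P ∪ S) = {4, 6, 7, 8, 13, 14, 17}
(P − R) − (T ∩ (P ∪ S)) = {3, 9, 15}
((P − R) − (T ∩ (P ∪ S)))ᶜ = {1, 2, 4, 5, 6, 7, 8, 10, 11, 12, 13, 14, 16, 17}
(R − T) − ((P − R) − (T ∩ (P ∪ S)))ᶜ = {}

{}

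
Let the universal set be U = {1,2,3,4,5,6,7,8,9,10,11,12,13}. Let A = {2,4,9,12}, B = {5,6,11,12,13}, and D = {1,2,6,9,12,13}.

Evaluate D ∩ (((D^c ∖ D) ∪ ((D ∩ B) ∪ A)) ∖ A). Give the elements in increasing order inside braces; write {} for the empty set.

{6,13}

D^c = {3,4,5,7,8,10,11}
D^c ∖ D = {3,4,5,7,8,10,11}
D ∩ B = {6,12,13}
(D ∩ B) ∪ A = {2,4,6,9,12,13}
(D^c ∖ D) ∪ ((D ∩ B) ∪ A) = {2,3,4,5,6,7,8,9,10,11,12,13}
((D^c ∖ D) ∪ ((D ∩ B) ∪ A)) ∖ A = {3,5,6,7,8,10,11,13}
D ∩ (((D^c ∖ D) ∪ ((D ∩ B) ∪ A)) ∖ A) = {6,13}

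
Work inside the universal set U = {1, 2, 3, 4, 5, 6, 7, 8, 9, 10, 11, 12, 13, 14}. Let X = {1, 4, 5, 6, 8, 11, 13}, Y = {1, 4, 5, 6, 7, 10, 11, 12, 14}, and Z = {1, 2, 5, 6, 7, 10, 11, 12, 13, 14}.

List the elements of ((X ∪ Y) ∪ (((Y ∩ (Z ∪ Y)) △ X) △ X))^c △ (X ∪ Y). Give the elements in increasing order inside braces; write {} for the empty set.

{1, 2, 3, 4, 5, 6, 7, 8, 9, 10, 11, 12, 13, 14}

X ∪ Y = {1, 4, 5, 6, 7, 8, 10, 11, 12, 13, 14}
Z ∪ Y = {1, 2, 4, 5, 6, 7, 10, 11, 12, 13, 14}
Y ∩ (Z ∪ Y) = {1, 4, 5, 6, 7, 10, 11, 12, 14}
(Y ∩ (Z ∪ Y)) △ X = {7, 8, 10, 12, 13, 14}
((Y ∩ (Z ∪ Y)) △ X) △ X = {1, 4, 5, 6, 7, 10, 11, 12, 14}
(X ∪ Y) ∪ (((Y ∩ (Z ∪ Y)) △ X) △ X) = {1, 4, 5, 6, 7, 8, 10, 11, 12, 13, 14}
((X ∪ Y) ∪ (((Y ∩ (Z ∪ Y)) △ X) △ X))^c = {2, 3, 9}
((X ∪ Y) ∪ (((Y ∩ (Z ∪ Y)) △ X) △ X))^c △ (X ∪ Y) = {1, 2, 3, 4, 5, 6, 7, 8, 9, 10, 11, 12, 13, 14}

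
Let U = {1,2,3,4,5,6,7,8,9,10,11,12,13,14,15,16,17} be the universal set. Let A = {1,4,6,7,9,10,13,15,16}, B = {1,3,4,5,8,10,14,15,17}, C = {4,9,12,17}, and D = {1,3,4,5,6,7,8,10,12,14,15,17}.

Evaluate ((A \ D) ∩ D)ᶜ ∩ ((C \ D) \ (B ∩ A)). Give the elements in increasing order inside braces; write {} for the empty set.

{9}

A \ D = {9,13,16}
(A \ D) ∩ D = {}
((A \ D) ∩ D)ᶜ = {1,2,3,4,5,6,7,8,9,10,11,12,13,14,15,16,17}
C \ D = {9}
B ∩ A = {1,4,10,15}
(C \ D) \ (B ∩ A) = {9}
((A \ D) ∩ D)ᶜ ∩ ((C \ D) \ (B ∩ A)) = {9}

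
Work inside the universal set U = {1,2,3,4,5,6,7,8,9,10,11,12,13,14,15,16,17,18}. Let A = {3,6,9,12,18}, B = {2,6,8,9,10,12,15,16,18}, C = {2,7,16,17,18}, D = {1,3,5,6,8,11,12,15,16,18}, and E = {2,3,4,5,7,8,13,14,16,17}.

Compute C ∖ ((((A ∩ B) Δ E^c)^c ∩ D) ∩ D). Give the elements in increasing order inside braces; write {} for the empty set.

A ∩ B = {6,9,12,18}
E^c = {1,6,9,10,11,12,15,18}
(A ∩ B) Δ E^c = {1,10,11,15}
((A ∩ B) Δ E^c)^c = {2,3,4,5,6,7,8,9,12,13,14,16,17,18}
((A ∩ B) Δ E^c)^c ∩ D = {3,5,6,8,12,16,18}
(((A ∩ B) Δ E^c)^c ∩ D) ∩ D = {3,5,6,8,12,16,18}
C ∖ ((((A ∩ B) Δ E^c)^c ∩ D) ∩ D) = {2,7,17}

{2,7,17}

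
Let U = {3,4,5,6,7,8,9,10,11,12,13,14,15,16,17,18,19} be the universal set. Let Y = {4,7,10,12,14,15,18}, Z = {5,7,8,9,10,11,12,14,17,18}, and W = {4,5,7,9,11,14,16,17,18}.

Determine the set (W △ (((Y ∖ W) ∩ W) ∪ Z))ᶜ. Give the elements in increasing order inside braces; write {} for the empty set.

{3,5,6,7,9,11,13,14,15,17,18,19}

Y ∖ W = {10,12,15}
(Y ∖ W) ∩ W = {}
((Y ∖ W) ∩ W) ∪ Z = {5,7,8,9,10,11,12,14,17,18}
W △ (((Y ∖ W) ∩ W) ∪ Z) = {4,8,10,12,16}
(W △ (((Y ∖ W) ∩ W) ∪ Z))ᶜ = {3,5,6,7,9,11,13,14,15,17,18,19}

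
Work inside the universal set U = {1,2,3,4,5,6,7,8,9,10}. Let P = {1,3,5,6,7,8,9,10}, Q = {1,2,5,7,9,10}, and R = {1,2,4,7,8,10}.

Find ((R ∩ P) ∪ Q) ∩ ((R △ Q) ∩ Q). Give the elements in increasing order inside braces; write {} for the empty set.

{5,9}

R ∩ P = {1,7,8,10}
(R ∩ P) ∪ Q = {1,2,5,7,8,9,10}
R △ Q = {4,5,8,9}
(R △ Q) ∩ Q = {5,9}
((R ∩ P) ∪ Q) ∩ ((R △ Q) ∩ Q) = {5,9}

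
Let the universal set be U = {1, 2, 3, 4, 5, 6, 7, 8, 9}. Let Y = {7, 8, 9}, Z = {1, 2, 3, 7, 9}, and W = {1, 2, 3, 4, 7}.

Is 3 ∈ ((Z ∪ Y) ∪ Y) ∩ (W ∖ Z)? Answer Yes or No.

3 ∈ Z and 3 ∉ Y, so 3 ∈ Z ∪ Y
3 ∈ (Z ∪ Y) and 3 ∉ Y, so 3 ∈ (Z ∪ Y) ∪ Y
3 ∈ W and 3 ∈ Z, so 3 ∉ W ∖ Z
3 ∈ ((Z ∪ Y) ∪ Y) and 3 ∉ (W ∖ Z), so 3 ∉ ((Z ∪ Y) ∪ Y) ∩ (W ∖ Z)

No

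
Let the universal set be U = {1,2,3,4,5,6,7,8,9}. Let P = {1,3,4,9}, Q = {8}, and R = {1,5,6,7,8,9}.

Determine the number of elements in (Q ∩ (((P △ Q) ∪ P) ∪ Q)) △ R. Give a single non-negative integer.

P △ Q = {1,3,4,8,9}
(P △ Q) ∪ P = {1,3,4,8,9}
((P △ Q) ∪ P) ∪ Q = {1,3,4,8,9}
Q ∩ (((P △ Q) ∪ P) ∪ Q) = {8}
(Q ∩ (((P △ Q) ∪ P) ∪ Q)) △ R = {1,5,6,7,9}
|(Q ∩ (((P △ Q) ∪ P) ∪ Q)) △ R| = 5

5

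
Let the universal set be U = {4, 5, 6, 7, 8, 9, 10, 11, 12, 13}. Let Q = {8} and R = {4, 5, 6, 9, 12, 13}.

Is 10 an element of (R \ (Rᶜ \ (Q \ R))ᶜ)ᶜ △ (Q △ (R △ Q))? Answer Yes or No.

Yes

10 ∉ R, so 10 ∈ Rᶜ
10 ∉ Q and 10 ∉ R, so 10 ∉ Q \ R
10 ∈ Rᶜ and 10 ∉ (Q \ R), so 10 ∈ Rᶜ \ (Q \ R)
10 ∉ (Rᶜ \ (Q \ R))ᶜ since 10 ∈ (Rᶜ \ (Q \ R))
10 ∉ R and 10 ∉ (Rᶜ \ (Q \ R))ᶜ, so 10 ∉ R \ (Rᶜ \ (Q \ R))ᶜ
10 ∈ (R \ (Rᶜ \ (Q \ R))ᶜ)ᶜ since 10 ∉ (R \ (Rᶜ \ (Q \ R))ᶜ)
10 ∉ R and 10 ∉ Q, so 10 ∉ R △ Q
10 ∉ Q and 10 ∉ (R △ Q), so 10 ∉ Q △ (R △ Q)
10 ∈ (R \ (Rᶜ \ (Q \ R))ᶜ)ᶜ and 10 ∉ (Q △ (R △ Q)), so 10 ∈ (R \ (Rᶜ \ (Q \ R))ᶜ)ᶜ △ (Q △ (R △ Q))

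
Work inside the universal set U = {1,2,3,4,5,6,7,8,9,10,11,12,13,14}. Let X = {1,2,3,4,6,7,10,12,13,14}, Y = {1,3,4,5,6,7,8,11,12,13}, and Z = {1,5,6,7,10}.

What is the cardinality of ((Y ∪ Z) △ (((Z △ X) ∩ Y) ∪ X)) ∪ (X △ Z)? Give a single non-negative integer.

Y ∪ Z = {1,3,4,5,6,7,8,10,11,12,13}
Z △ X = {2,3,4,5,12,13,14}
(Z △ X) ∩ Y = {3,4,5,12,13}
((Z △ X) ∩ Y) ∪ X = {1,2,3,4,5,6,7,10,12,13,14}
(Y ∪ Z) △ (((Z △ X) ∩ Y) ∪ X) = {2,8,11,14}
X △ Z = {2,3,4,5,12,13,14}
((Y ∪ Z) △ (((Z △ X) ∩ Y) ∪ X)) ∪ (X △ Z) = {2,3,4,5,8,11,12,13,14}
|((Y ∪ Z) △ (((Z △ X) ∩ Y) ∪ X)) ∪ (X △ Z)| = 9

9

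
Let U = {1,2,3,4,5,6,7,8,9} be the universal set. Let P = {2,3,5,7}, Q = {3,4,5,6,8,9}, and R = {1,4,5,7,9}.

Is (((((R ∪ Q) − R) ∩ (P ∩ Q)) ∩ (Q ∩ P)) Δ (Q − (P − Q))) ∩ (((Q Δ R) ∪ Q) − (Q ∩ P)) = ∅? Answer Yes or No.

R ∪ Q = {1,3,4,5,6,7,8,9}
(R ∪ Q) − R = {3,6,8}
P ∩ Q = {3,5}
((R ∪ Q) − R) ∩ (P ∩ Q) = {3}
Q ∩ P = {3,5}
(((R ∪ Q) − R) ∩ (P ∩ Q)) ∩ (Q ∩ P) = {3}
P − Q = {2,7}
Q − (P − Q) = {3,4,5,6,8,9}
((((R ∪ Q) − R) ∩ (P ∩ Q)) ∩ (Q ∩ P)) Δ (Q − (P − Q)) = {4,5,6,8,9}
Q Δ R = {1,3,6,7,8}
(Q Δ R) ∪ Q = {1,3,4,5,6,7,8,9}
((Q Δ R) ∪ Q) − (Q ∩ P) = {1,4,6,7,8,9}
4 lies in both, so they are not disjoint.

No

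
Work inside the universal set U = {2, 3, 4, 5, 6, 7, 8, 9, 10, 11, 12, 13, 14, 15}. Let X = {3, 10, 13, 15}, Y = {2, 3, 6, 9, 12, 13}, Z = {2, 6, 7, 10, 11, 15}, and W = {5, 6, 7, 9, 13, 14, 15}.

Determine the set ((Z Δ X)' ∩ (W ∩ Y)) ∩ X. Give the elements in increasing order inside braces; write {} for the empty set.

{}

Z Δ X = {2, 3, 6, 7, 11, 13}
(Z Δ X)' = {4, 5, 8, 9, 10, 12, 14, 15}
W ∩ Y = {6, 9, 13}
(Z Δ X)' ∩ (W ∩ Y) = {9}
((Z Δ X)' ∩ (W ∩ Y)) ∩ X = {}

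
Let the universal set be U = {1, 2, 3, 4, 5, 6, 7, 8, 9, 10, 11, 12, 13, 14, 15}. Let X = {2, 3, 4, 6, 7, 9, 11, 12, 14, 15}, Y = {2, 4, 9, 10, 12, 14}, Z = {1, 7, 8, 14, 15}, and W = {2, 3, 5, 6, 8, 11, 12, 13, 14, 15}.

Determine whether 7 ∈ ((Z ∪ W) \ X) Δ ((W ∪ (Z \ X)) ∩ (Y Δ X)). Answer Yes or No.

No

7 ∈ Z and 7 ∉ W, so 7 ∈ Z ∪ W
7 ∈ (Z ∪ W) and 7 ∈ X, so 7 ∉ (Z ∪ W) \ X
7 ∈ Z and 7 ∈ X, so 7 ∉ Z \ X
7 ∉ W and 7 ∉ (Z \ X), so 7 ∉ W ∪ (Z \ X)
7 ∉ Y and 7 ∈ X, so 7 ∈ Y Δ X
7 ∉ (W ∪ (Z \ X)) and 7 ∈ (Y Δ X), so 7 ∉ (W ∪ (Z \ X)) ∩ (Y Δ X)
7 ∉ ((Z ∪ W) \ X) and 7 ∉ ((W ∪ (Z \ X)) ∩ (Y Δ X)), so 7 ∉ ((Z ∪ W) \ X) Δ ((W ∪ (Z \ X)) ∩ (Y Δ X))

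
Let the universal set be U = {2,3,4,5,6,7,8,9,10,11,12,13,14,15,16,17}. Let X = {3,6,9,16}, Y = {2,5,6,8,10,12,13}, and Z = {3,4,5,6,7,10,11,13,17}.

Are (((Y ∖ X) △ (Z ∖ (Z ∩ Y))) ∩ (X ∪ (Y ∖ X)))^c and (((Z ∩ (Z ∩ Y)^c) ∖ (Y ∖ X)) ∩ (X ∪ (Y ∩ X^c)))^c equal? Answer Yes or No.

Y ∖ X = {2,5,8,10,12,13}
Z ∩ Y = {5,6,10,13}
Z ∖ (Z ∩ Y) = {3,4,7,11,17}
(Y ∖ X) △ (Z ∖ (Z ∩ Y)) = {2,3,4,5,7,8,10,11,12,13,17}
X ∪ (Y ∖ X) = {2,3,5,6,8,9,10,12,13,16}
((Y ∖ X) △ (Z ∖ (Z ∩ Y))) ∩ (X ∪ (Y ∖ X)) = {2,3,5,8,10,12,13}
(((Y ∖ X) △ (Z ∖ (Z ∩ Y))) ∩ (X ∪ (Y ∖ X)))^c = {4,6,7,9,11,14,15,16,17}
(Z ∩ Y)^c = {2,3,4,7,8,9,11,12,14,15,16,17}
Z ∩ (Z ∩ Y)^c = {3,4,7,11,17}
(Z ∩ (Z ∩ Y)^c) ∖ (Y ∖ X) = {3,4,7,11,17}
X^c = {2,4,5,7,8,10,11,12,13,14,15,17}
Y ∩ X^c = {2,5,8,10,12,13}
X ∪ (Y ∩ X^c) = {2,3,5,6,8,9,10,12,13,16}
((Z ∩ (Z ∩ Y)^c) ∖ (Y ∖ X)) ∩ (X ∪ (Y ∩ X^c)) = {3}
(((Z ∩ (Z ∩ Y)^c) ∖ (Y ∖ X)) ∩ (X ∪ (Y ∩ X^c)))^c = {2,4,5,6,7,8,9,10,11,12,13,14,15,16,17}
2 ∈ (((Z ∩ (Z ∩ Y)^c) ∖ (Y ∖ X)) ∩ (X ∪ (Y ∩ X^c)))^c but 2 ∉ (((Y ∖ X) △ (Z ∖ (Z ∩ Y))) ∩ (X ∪ (Y ∖ X)))^c, so they differ.

No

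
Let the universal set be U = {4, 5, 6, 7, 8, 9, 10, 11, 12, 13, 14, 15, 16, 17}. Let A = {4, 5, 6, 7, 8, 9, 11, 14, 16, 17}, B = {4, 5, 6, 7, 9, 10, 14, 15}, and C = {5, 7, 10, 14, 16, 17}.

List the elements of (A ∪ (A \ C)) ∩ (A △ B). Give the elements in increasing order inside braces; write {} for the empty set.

A \ C = {4, 6, 8, 9, 11}
A ∪ (A \ C) = {4, 5, 6, 7, 8, 9, 11, 14, 16, 17}
A △ B = {8, 10, 11, 15, 16, 17}
(A ∪ (A \ C)) ∩ (A △ B) = {8, 11, 16, 17}

{8, 11, 16, 17}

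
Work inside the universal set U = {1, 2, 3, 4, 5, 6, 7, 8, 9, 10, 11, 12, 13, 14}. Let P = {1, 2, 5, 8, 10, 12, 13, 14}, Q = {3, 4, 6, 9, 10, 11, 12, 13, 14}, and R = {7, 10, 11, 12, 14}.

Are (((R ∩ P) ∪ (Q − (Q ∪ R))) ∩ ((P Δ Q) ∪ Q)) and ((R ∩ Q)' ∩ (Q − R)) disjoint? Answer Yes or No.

R ∩ P = {10, 12, 14}
Q ∪ R = {3, 4, 6, 7, 9, 10, 11, 12, 13, 14}
Q − (Q ∪ R) = {}
(R ∩ P) ∪ (Q − (Q ∪ R)) = {10, 12, 14}
P Δ Q = {1, 2, 3, 4, 5, 6, 8, 9, 11}
(P Δ Q) ∪ Q = {1, 2, 3, 4, 5, 6, 8, 9, 10, 11, 12, 13, 14}
((R ∩ P) ∪ (Q − (Q ∪ R))) ∩ ((P Δ Q) ∪ Q) = {10, 12, 14}
R ∩ Q = {10, 11, 12, 14}
(R ∩ Q)' = {1, 2, 3, 4, 5, 6, 7, 8, 9, 13}
Q − R = {3, 4, 6, 9, 13}
(R ∩ Q)' ∩ (Q − R) = {3, 4, 6, 9, 13}
{10, 12, 14} and {3, 4, 6, 9, 13} share no elements.

Yes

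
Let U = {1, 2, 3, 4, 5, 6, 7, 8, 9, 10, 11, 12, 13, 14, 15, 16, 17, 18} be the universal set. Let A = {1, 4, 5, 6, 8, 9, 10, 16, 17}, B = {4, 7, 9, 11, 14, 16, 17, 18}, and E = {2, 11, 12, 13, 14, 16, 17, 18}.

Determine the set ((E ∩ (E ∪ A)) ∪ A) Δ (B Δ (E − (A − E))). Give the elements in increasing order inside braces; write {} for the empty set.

E ∪ A = {1, 2, 4, 5, 6, 8, 9, 10, 11, 12, 13, 14, 16, 17, 18}
E ∩ (E ∪ A) = {2, 11, 12, 13, 14, 16, 17, 18}
(E ∩ (E ∪ A)) ∪ A = {1, 2, 4, 5, 6, 8, 9, 10, 11, 12, 13, 14, 16, 17, 18}
A − E = {1, 4, 5, 6, 8, 9, 10}
E − (A − E) = {2, 11, 12, 13, 14, 16, 17, 18}
B Δ (E − (A − E)) = {2, 4, 7, 9, 12, 13}
((E ∩ (E ∪ A)) ∪ A) Δ (B Δ (E − (A − E))) = {1, 5, 6, 7, 8, 10, 11, 14, 16, 17, 18}

{1, 5, 6, 7, 8, 10, 11, 14, 16, 17, 18}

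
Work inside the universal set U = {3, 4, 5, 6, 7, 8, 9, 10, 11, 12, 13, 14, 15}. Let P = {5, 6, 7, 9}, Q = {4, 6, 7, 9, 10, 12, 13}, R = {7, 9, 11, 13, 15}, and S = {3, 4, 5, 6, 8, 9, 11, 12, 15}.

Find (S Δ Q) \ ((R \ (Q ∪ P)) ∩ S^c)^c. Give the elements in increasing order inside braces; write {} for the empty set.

{}

S Δ Q = {3, 5, 7, 8, 10, 11, 13, 15}
Q ∪ P = {4, 5, 6, 7, 9, 10, 12, 13}
R \ (Q ∪ P) = {11, 15}
S^c = {7, 10, 13, 14}
(R \ (Q ∪ P)) ∩ S^c = {}
((R \ (Q ∪ P)) ∩ S^c)^c = {3, 4, 5, 6, 7, 8, 9, 10, 11, 12, 13, 14, 15}
(S Δ Q) \ ((R \ (Q ∪ P)) ∩ S^c)^c = {}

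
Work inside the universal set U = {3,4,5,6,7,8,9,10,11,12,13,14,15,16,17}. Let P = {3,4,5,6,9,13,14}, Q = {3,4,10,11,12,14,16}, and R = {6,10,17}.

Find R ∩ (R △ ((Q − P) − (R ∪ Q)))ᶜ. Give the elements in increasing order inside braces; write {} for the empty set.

{}

Q − P = {10,11,12,16}
R ∪ Q = {3,4,6,10,11,12,14,16,17}
(Q − P) − (R ∪ Q) = {}
R △ ((Q − P) − (R ∪ Q)) = {6,10,17}
(R △ ((Q − P) − (R ∪ Q)))ᶜ = {3,4,5,7,8,9,11,12,13,14,15,16}
R ∩ (R △ ((Q − P) − (R ∪ Q)))ᶜ = {}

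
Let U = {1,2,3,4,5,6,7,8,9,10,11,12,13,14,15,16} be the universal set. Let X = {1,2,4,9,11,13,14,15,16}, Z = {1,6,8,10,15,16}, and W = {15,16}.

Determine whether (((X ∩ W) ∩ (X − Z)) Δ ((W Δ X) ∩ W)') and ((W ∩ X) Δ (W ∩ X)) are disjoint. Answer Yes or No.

Yes

X ∩ W = {15,16}
X − Z = {2,4,9,11,13,14}
(X ∩ W) ∩ (X − Z) = {}
W Δ X = {1,2,4,9,11,13,14}
(W Δ X) ∩ W = {}
((W Δ X) ∩ W)' = {1,2,3,4,5,6,7,8,9,10,11,12,13,14,15,16}
((X ∩ W) ∩ (X − Z)) Δ ((W Δ X) ∩ W)' = {1,2,3,4,5,6,7,8,9,10,11,12,13,14,15,16}
W ∩ X = {15,16}
(W ∩ X) Δ (W ∩ X) = {}
{1,2,3,4,5,6,7,8,9,10,11,12,13,14,15,16} and {} share no elements.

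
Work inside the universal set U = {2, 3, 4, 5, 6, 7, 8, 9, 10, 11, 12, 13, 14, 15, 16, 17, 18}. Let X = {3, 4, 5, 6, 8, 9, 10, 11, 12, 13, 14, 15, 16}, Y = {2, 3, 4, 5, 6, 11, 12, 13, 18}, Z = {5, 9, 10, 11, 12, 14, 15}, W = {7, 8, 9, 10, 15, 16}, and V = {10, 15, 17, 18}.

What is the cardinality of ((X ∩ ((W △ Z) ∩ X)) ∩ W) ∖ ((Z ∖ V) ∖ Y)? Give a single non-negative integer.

W △ Z = {5, 7, 8, 11, 12, 14, 16}
(W △ Z) ∩ X = {5, 8, 11, 12, 14, 16}
X ∩ ((W △ Z) ∩ X) = {5, 8, 11, 12, 14, 16}
(X ∩ ((W △ Z) ∩ X)) ∩ W = {8, 16}
Z ∖ V = {5, 9, 11, 12, 14}
(Z ∖ V) ∖ Y = {9, 14}
((X ∩ ((W △ Z) ∩ X)) ∩ W) ∖ ((Z ∖ V) ∖ Y) = {8, 16}
|((X ∩ ((W △ Z) ∩ X)) ∩ W) ∖ ((Z ∖ V) ∖ Y)| = 2

2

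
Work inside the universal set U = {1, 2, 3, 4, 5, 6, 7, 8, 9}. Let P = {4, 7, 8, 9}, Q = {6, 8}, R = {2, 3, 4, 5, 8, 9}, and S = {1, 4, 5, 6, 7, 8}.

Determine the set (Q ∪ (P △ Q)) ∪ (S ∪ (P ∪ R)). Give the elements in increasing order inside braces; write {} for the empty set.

{1, 2, 3, 4, 5, 6, 7, 8, 9}

P △ Q = {4, 6, 7, 9}
Q ∪ (P △ Q) = {4, 6, 7, 8, 9}
P ∪ R = {2, 3, 4, 5, 7, 8, 9}
S ∪ (P ∪ R) = {1, 2, 3, 4, 5, 6, 7, 8, 9}
(Q ∪ (P △ Q)) ∪ (S ∪ (P ∪ R)) = {1, 2, 3, 4, 5, 6, 7, 8, 9}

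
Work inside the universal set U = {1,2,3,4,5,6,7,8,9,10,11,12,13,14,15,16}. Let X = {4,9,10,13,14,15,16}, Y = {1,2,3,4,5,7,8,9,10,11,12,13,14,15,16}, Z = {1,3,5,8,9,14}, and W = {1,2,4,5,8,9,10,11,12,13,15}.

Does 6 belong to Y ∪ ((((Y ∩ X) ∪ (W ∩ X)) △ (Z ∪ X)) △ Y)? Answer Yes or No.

No

6 ∉ Y and 6 ∉ X, so 6 ∉ Y ∩ X
6 ∉ W and 6 ∉ X, so 6 ∉ W ∩ X
6 ∉ (Y ∩ X) and 6 ∉ (W ∩ X), so 6 ∉ (Y ∩ X) ∪ (W ∩ X)
6 ∉ Z and 6 ∉ X, so 6 ∉ Z ∪ X
6 ∉ ((Y ∩ X) ∪ (W ∩ X)) and 6 ∉ (Z ∪ X), so 6 ∉ ((Y ∩ X) ∪ (W ∩ X)) △ (Z ∪ X)
6 ∉ (((Y ∩ X) ∪ (W ∩ X)) △ (Z ∪ X)) and 6 ∉ Y, so 6 ∉ (((Y ∩ X) ∪ (W ∩ X)) △ (Z ∪ X)) △ Y
6 ∉ Y and 6 ∉ ((((Y ∩ X) ∪ (W ∩ X)) △ (Z ∪ X)) △ Y), so 6 ∉ Y ∪ ((((Y ∩ X) ∪ (W ∩ X)) △ (Z ∪ X)) △ Y)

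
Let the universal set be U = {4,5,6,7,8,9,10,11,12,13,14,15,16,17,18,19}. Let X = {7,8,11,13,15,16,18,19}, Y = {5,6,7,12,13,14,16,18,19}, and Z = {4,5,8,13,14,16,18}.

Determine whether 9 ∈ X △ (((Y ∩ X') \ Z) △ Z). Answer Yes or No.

No

9 ∉ X, so 9 ∈ X'
9 ∉ Y and 9 ∈ X', so 9 ∉ Y ∩ X'
9 ∉ (Y ∩ X') and 9 ∉ Z, so 9 ∉ (Y ∩ X') \ Z
9 ∉ ((Y ∩ X') \ Z) and 9 ∉ Z, so 9 ∉ ((Y ∩ X') \ Z) △ Z
9 ∉ X and 9 ∉ (((Y ∩ X') \ Z) △ Z), so 9 ∉ X △ (((Y ∩ X') \ Z) △ Z)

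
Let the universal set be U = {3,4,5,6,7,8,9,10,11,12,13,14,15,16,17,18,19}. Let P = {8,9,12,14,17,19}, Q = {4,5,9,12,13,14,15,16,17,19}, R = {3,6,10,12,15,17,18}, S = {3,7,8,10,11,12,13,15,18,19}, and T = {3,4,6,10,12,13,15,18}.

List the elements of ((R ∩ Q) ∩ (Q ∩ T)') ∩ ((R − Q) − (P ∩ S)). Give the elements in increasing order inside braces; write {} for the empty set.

{}

R ∩ Q = {12,15,17}
Q ∩ T = {4,12,13,15}
(Q ∩ T)' = {3,5,6,7,8,9,10,11,14,16,17,18,19}
(R ∩ Q) ∩ (Q ∩ T)' = {17}
R − Q = {3,6,10,18}
P ∩ S = {8,12,19}
(R − Q) − (P ∩ S) = {3,6,10,18}
((R ∩ Q) ∩ (Q ∩ T)') ∩ ((R − Q) − (P ∩ S)) = {}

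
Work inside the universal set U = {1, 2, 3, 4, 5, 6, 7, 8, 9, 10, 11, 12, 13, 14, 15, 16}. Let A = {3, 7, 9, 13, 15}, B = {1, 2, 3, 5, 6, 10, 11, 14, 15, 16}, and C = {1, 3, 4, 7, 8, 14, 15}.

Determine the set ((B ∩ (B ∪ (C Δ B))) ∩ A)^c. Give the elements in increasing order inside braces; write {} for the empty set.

{1, 2, 4, 5, 6, 7, 8, 9, 10, 11, 12, 13, 14, 16}

C Δ B = {2, 4, 5, 6, 7, 8, 10, 11, 16}
B ∪ (C Δ B) = {1, 2, 3, 4, 5, 6, 7, 8, 10, 11, 14, 15, 16}
B ∩ (B ∪ (C Δ B)) = {1, 2, 3, 5, 6, 10, 11, 14, 15, 16}
(B ∩ (B ∪ (C Δ B))) ∩ A = {3, 15}
((B ∩ (B ∪ (C Δ B))) ∩ A)^c = {1, 2, 4, 5, 6, 7, 8, 9, 10, 11, 12, 13, 14, 16}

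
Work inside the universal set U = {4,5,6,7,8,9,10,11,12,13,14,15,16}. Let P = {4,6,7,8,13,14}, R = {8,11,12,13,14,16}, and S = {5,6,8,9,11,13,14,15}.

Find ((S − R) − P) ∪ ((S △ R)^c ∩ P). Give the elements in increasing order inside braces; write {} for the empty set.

{4,5,7,8,9,13,14,15}

S − R = {5,6,9,15}
(S − R) − P = {5,9,15}
S △ R = {5,6,9,12,15,16}
(S △ R)^c = {4,7,8,10,11,13,14}
(S △ R)^c ∩ P = {4,7,8,13,14}
((S − R) − P) ∪ ((S △ R)^c ∩ P) = {4,5,7,8,9,13,14,15}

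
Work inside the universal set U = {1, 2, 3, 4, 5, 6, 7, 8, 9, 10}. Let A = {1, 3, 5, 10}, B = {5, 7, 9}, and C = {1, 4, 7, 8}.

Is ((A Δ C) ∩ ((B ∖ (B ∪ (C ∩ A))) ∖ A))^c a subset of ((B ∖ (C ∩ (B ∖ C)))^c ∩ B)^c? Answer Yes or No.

Yes

A Δ C = {3, 4, 5, 7, 8, 10}
C ∩ A = {1}
B ∪ (C ∩ A) = {1, 5, 7, 9}
B ∖ (B ∪ (C ∩ A)) = {}
(B ∖ (B ∪ (C ∩ A))) ∖ A = {}
(A Δ C) ∩ ((B ∖ (B ∪ (C ∩ A))) ∖ A) = {}
((A Δ C) ∩ ((B ∖ (B ∪ (C ∩ A))) ∖ A))^c = {1, 2, 3, 4, 5, 6, 7, 8, 9, 10}
B ∖ C = {5, 9}
C ∩ (B ∖ C) = {}
B ∖ (C ∩ (B ∖ C)) = {5, 7, 9}
(B ∖ (C ∩ (B ∖ C)))^c = {1, 2, 3, 4, 6, 8, 10}
(B ∖ (C ∩ (B ∖ C)))^c ∩ B = {}
((B ∖ (C ∩ (B ∖ C)))^c ∩ B)^c = {1, 2, 3, 4, 5, 6, 7, 8, 9, 10}
Every element of {1, 2, 3, 4, 5, 6, 7, 8, 9, 10} is in {1, 2, 3, 4, 5, 6, 7, 8, 9, 10}, so ((A Δ C) ∩ ((B ∖ (B ∪ (C ∩ A))) ∖ A))^c ⊆ ((B ∖ (C ∩ (B ∖ C)))^c ∩ B)^c.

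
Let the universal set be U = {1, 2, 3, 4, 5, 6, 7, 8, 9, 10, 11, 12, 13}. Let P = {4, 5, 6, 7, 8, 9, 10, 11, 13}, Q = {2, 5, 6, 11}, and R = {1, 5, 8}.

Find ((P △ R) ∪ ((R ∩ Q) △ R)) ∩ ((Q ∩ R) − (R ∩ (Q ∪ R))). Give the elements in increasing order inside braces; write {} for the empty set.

P △ R = {1, 4, 6, 7, 9, 10, 11, 13}
R ∩ Q = {5}
(R ∩ Q) △ R = {1, 8}
(P △ R) ∪ ((R ∩ Q) △ R) = {1, 4, 6, 7, 8, 9, 10, 11, 13}
Q ∩ R = {5}
Q ∪ R = {1, 2, 5, 6, 8, 11}
R ∩ (Q ∪ R) = {1, 5, 8}
(Q ∩ R) − (R ∩ (Q ∪ R)) = {}
((P △ R) ∪ ((R ∩ Q) △ R)) ∩ ((Q ∩ R) − (R ∩ (Q ∪ R))) = {}

{}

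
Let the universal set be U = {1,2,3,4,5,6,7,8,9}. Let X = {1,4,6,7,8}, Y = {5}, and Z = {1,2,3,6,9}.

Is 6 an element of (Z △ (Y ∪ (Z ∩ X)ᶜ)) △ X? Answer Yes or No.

6 ∈ Z and 6 ∈ X, so 6 ∈ Z ∩ X
6 ∉ (Z ∩ X)ᶜ since 6 ∈ (Z ∩ X)
6 ∉ Y and 6 ∉ (Z ∩ X)ᶜ, so 6 ∉ Y ∪ (Z ∩ X)ᶜ
6 ∈ Z and 6 ∉ (Y ∪ (Z ∩ X)ᶜ), so 6 ∈ Z △ (Y ∪ (Z ∩ X)ᶜ)
6 ∈ (Z △ (Y ∪ (Z ∩ X)ᶜ)) and 6 ∈ X, so 6 ∉ (Z △ (Y ∪ (Z ∩ X)ᶜ)) △ X

No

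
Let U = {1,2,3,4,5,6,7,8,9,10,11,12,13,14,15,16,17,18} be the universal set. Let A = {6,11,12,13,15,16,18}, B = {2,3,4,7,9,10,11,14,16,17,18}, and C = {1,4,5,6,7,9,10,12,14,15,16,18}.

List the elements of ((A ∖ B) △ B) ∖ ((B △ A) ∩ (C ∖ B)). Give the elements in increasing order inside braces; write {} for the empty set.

A ∖ B = {6,12,13,15}
(A ∖ B) △ B = {2,3,4,6,7,9,10,11,12,13,14,15,16,17,18}
B △ A = {2,3,4,6,7,9,10,12,13,14,15,17}
C ∖ B = {1,5,6,12,15}
(B △ A) ∩ (C ∖ B) = {6,12,15}
((A ∖ B) △ B) ∖ ((B △ A) ∩ (C ∖ B)) = {2,3,4,7,9,10,11,13,14,16,17,18}

{2,3,4,7,9,10,11,13,14,16,17,18}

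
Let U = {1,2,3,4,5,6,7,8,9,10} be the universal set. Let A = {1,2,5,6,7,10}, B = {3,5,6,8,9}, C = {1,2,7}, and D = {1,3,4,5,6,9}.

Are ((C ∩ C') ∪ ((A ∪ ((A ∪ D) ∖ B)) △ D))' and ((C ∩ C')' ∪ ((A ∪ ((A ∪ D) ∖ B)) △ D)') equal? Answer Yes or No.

C' = {3,4,5,6,8,9,10}
C ∩ C' = {}
A ∪ D = {1,2,3,4,5,6,7,9,10}
(A ∪ D) ∖ B = {1,2,4,7,10}
A ∪ ((A ∪ D) ∖ B) = {1,2,4,5,6,7,10}
(A ∪ ((A ∪ D) ∖ B)) △ D = {2,3,7,9,10}
(C ∩ C') ∪ ((A ∪ ((A ∪ D) ∖ B)) △ D) = {2,3,7,9,10}
((C ∩ C') ∪ ((A ∪ ((A ∪ D) ∖ B)) △ D))' = {1,4,5,6,8}
(C ∩ C')' = {1,2,3,4,5,6,7,8,9,10}
((A ∪ ((A ∪ D) ∖ B)) △ D)' = {1,4,5,6,8}
(C ∩ C')' ∪ ((A ∪ ((A ∪ D) ∖ B)) △ D)' = {1,2,3,4,5,6,7,8,9,10}
2 ∈ (C ∩ C')' ∪ ((A ∪ ((A ∪ D) ∖ B)) △ D)' but 2 ∉ ((C ∩ C') ∪ ((A ∪ ((A ∪ D) ∖ B)) △ D))', so they differ.

No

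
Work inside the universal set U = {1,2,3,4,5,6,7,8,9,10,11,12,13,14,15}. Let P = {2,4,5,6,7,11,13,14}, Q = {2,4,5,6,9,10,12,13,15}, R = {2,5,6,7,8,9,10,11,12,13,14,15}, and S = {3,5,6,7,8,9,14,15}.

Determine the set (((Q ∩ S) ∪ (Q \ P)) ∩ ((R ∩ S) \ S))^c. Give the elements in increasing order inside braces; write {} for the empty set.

Q ∩ S = {5,6,9,15}
Q \ P = {9,10,12,15}
(Q ∩ S) ∪ (Q \ P) = {5,6,9,10,12,15}
R ∩ S = {5,6,7,8,9,14,15}
(R ∩ S) \ S = {}
((Q ∩ S) ∪ (Q \ P)) ∩ ((R ∩ S) \ S) = {}
(((Q ∩ S) ∪ (Q \ P)) ∩ ((R ∩ S) \ S))^c = {1,2,3,4,5,6,7,8,9,10,11,12,13,14,15}

{1,2,3,4,5,6,7,8,9,10,11,12,13,14,15}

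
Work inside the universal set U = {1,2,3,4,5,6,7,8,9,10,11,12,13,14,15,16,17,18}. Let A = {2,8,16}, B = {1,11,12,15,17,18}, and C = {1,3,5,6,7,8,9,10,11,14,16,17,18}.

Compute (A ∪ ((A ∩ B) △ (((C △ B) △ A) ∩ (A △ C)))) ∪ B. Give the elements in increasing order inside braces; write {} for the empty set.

A ∩ B = {}
C △ B = {3,5,6,7,8,9,10,12,14,15,16}
(C △ B) △ A = {2,3,5,6,7,9,10,12,14,15}
A △ C = {1,2,3,5,6,7,9,10,11,14,17,18}
((C △ B) △ A) ∩ (A △ C) = {2,3,5,6,7,9,10,14}
(A ∩ B) △ (((C △ B) △ A) ∩ (A △ C)) = {2,3,5,6,7,9,10,14}
A ∪ ((A ∩ B) △ (((C △ B) △ A) ∩ (A △ C))) = {2,3,5,6,7,8,9,10,14,16}
(A ∪ ((A ∩ B) △ (((C △ B) △ A) ∩ (A △ C)))) ∪ B = {1,2,3,5,6,7,8,9,10,11,12,14,15,16,17,18}

{1,2,3,5,6,7,8,9,10,11,12,14,15,16,17,18}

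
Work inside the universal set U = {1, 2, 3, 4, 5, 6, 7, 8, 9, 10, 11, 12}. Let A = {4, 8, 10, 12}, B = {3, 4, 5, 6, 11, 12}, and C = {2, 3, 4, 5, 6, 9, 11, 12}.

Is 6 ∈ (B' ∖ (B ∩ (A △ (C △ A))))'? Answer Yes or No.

6 ∈ B, so 6 ∉ B'
6 ∈ C and 6 ∉ A, so 6 ∈ C △ A
6 ∉ A and 6 ∈ (C △ A), so 6 ∈ A △ (C △ A)
6 ∈ B and 6 ∈ (A △ (C △ A)), so 6 ∈ B ∩ (A △ (C △ A))
6 ∉ B' and 6 ∈ (B ∩ (A △ (C △ A))), so 6 ∉ B' ∖ (B ∩ (A △ (C △ A)))
6 ∈ (B' ∖ (B ∩ (A △ (C △ A))))' since 6 ∉ (B' ∖ (B ∩ (A △ (C △ A))))

Yes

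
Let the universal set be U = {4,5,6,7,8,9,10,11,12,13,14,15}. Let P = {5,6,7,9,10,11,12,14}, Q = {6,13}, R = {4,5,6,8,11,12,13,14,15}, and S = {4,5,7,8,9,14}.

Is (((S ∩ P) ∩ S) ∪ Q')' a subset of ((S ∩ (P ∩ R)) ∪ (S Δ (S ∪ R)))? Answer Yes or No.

S ∩ P = {5,7,9,14}
(S ∩ P) ∩ S = {5,7,9,14}
Q' = {4,5,7,8,9,10,11,12,14,15}
((S ∩ P) ∩ S) ∪ Q' = {4,5,7,8,9,10,11,12,14,15}
(((S ∩ P) ∩ S) ∪ Q')' = {6,13}
P ∩ R = {5,6,11,12,14}
S ∩ (P ∩ R) = {5,14}
S ∪ R = {4,5,6,7,8,9,11,12,13,14,15}
S Δ (S ∪ R) = {6,11,12,13,15}
(S ∩ (P ∩ R)) ∪ (S Δ (S ∪ R)) = {5,6,11,12,13,14,15}
Every element of {6,13} is in {5,6,11,12,13,14,15}, so (((S ∩ P) ∩ S) ∪ Q')' ⊆ (S ∩ (P ∩ R)) ∪ (S Δ (S ∪ R)).

Yes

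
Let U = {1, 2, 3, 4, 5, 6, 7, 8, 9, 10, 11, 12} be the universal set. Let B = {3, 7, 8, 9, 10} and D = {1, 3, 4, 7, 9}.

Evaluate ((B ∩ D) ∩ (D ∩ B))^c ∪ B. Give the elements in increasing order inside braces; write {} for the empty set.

{1, 2, 3, 4, 5, 6, 7, 8, 9, 10, 11, 12}

B ∩ D = {3, 7, 9}
D ∩ B = {3, 7, 9}
(B ∩ D) ∩ (D ∩ B) = {3, 7, 9}
((B ∩ D) ∩ (D ∩ B))^c = {1, 2, 4, 5, 6, 8, 10, 11, 12}
((B ∩ D) ∩ (D ∩ B))^c ∪ B = {1, 2, 3, 4, 5, 6, 7, 8, 9, 10, 11, 12}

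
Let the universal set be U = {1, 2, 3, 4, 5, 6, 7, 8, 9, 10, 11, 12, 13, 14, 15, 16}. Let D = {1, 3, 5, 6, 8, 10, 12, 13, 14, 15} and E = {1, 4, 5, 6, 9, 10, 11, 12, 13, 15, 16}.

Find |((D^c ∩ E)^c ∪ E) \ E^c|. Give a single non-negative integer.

11

D^c = {2, 4, 7, 9, 11, 16}
D^c ∩ E = {4, 9, 11, 16}
(D^c ∩ E)^c = {1, 2, 3, 5, 6, 7, 8, 10, 12, 13, 14, 15}
(D^c ∩ E)^c ∪ E = {1, 2, 3, 4, 5, 6, 7, 8, 9, 10, 11, 12, 13, 14, 15, 16}
E^c = {2, 3, 7, 8, 14}
((D^c ∩ E)^c ∪ E) \ E^c = {1, 4, 5, 6, 9, 10, 11, 12, 13, 15, 16}
|((D^c ∩ E)^c ∪ E) \ E^c| = 11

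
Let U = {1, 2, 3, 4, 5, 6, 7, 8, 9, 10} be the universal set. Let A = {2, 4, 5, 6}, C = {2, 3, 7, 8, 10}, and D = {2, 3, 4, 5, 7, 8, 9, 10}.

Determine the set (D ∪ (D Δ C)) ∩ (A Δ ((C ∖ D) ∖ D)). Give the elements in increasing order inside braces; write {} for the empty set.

D Δ C = {4, 5, 9}
D ∪ (D Δ C) = {2, 3, 4, 5, 7, 8, 9, 10}
C ∖ D = {}
(C ∖ D) ∖ D = {}
A Δ ((C ∖ D) ∖ D) = {2, 4, 5, 6}
(D ∪ (D Δ C)) ∩ (A Δ ((C ∖ D) ∖ D)) = {2, 4, 5}

{2, 4, 5}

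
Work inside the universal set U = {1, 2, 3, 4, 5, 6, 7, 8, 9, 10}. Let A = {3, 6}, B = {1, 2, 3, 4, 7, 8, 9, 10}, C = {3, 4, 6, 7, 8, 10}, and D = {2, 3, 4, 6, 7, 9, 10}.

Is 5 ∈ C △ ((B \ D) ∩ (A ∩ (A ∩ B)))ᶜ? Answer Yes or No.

Yes

5 ∉ B and 5 ∉ D, so 5 ∉ B \ D
5 ∉ A and 5 ∉ B, so 5 ∉ A ∩ B
5 ∉ A and 5 ∉ (A ∩ B), so 5 ∉ A ∩ (A ∩ B)
5 ∉ (B \ D) and 5 ∉ (A ∩ (A ∩ B)), so 5 ∉ (B \ D) ∩ (A ∩ (A ∩ B))
5 ∈ ((B \ D) ∩ (A ∩ (A ∩ B)))ᶜ since 5 ∉ ((B \ D) ∩ (A ∩ (A ∩ B)))
5 ∉ C and 5 ∈ ((B \ D) ∩ (A ∩ (A ∩ B)))ᶜ, so 5 ∈ C △ ((B \ D) ∩ (A ∩ (A ∩ B)))ᶜ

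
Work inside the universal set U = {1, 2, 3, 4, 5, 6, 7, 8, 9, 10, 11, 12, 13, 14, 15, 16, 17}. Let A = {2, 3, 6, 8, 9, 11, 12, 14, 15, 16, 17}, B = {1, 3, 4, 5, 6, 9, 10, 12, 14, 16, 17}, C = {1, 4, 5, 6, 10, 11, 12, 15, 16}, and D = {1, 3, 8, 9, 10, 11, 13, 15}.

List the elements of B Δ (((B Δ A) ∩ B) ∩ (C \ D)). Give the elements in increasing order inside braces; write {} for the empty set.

{1, 3, 6, 9, 10, 12, 14, 16, 17}

B Δ A = {1, 2, 4, 5, 8, 10, 11, 15}
(B Δ A) ∩ B = {1, 4, 5, 10}
C \ D = {4, 5, 6, 12, 16}
((B Δ A) ∩ B) ∩ (C \ D) = {4, 5}
B Δ (((B Δ A) ∩ B) ∩ (C \ D)) = {1, 3, 6, 9, 10, 12, 14, 16, 17}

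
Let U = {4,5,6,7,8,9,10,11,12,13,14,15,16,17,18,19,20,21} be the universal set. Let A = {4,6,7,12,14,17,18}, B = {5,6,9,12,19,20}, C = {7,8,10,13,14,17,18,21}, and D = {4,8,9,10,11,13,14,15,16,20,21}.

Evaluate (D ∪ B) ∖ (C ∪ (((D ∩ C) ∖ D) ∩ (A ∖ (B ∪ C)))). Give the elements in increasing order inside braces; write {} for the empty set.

D ∪ B = {4,5,6,8,9,10,11,12,13,14,15,16,19,20,21}
D ∩ C = {8,10,13,14,21}
(D ∩ C) ∖ D = {}
B ∪ C = {5,6,7,8,9,10,12,13,14,17,18,19,20,21}
A ∖ (B ∪ C) = {4}
((D ∩ C) ∖ D) ∩ (A ∖ (B ∪ C)) = {}
C ∪ (((D ∩ C) ∖ D) ∩ (A ∖ (B ∪ C))) = {7,8,10,13,14,17,18,21}
(D ∪ B) ∖ (C ∪ (((D ∩ C) ∖ D) ∩ (A ∖ (B ∪ C)))) = {4,5,6,9,11,12,15,16,19,20}

{4,5,6,9,11,12,15,16,19,20}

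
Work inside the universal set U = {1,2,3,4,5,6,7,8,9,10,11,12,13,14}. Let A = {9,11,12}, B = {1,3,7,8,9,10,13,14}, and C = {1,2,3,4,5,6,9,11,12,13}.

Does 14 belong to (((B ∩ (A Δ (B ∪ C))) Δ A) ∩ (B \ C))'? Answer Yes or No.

No

14 ∈ B and 14 ∉ C, so 14 ∈ B ∪ C
14 ∉ A and 14 ∈ (B ∪ C), so 14 ∈ A Δ (B ∪ C)
14 ∈ B and 14 ∈ (A Δ (B ∪ C)), so 14 ∈ B ∩ (A Δ (B ∪ C))
14 ∈ (B ∩ (A Δ (B ∪ C))) and 14 ∉ A, so 14 ∈ (B ∩ (A Δ (B ∪ C))) Δ A
14 ∈ B and 14 ∉ C, so 14 ∈ B \ C
14 ∈ ((B ∩ (A Δ (B ∪ C))) Δ A) and 14 ∈ (B \ C), so 14 ∈ ((B ∩ (A Δ (B ∪ C))) Δ A) ∩ (B \ C)
14 ∉ (((B ∩ (A Δ (B ∪ C))) Δ A) ∩ (B \ C))' since 14 ∈ (((B ∩ (A Δ (B ∪ C))) Δ A) ∩ (B \ C))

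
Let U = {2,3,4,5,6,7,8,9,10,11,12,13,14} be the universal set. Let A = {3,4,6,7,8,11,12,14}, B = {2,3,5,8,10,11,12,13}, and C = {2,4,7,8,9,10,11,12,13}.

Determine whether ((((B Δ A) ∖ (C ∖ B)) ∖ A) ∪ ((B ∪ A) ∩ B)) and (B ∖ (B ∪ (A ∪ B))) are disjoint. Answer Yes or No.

Yes

B Δ A = {2,4,5,6,7,10,13,14}
C ∖ B = {4,7,9}
(B Δ A) ∖ (C ∖ B) = {2,5,6,10,13,14}
((B Δ A) ∖ (C ∖ B)) ∖ A = {2,5,10,13}
B ∪ A = {2,3,4,5,6,7,8,10,11,12,13,14}
(B ∪ A) ∩ B = {2,3,5,8,10,11,12,13}
(((B Δ A) ∖ (C ∖ B)) ∖ A) ∪ ((B ∪ A) ∩ B) = {2,3,5,8,10,11,12,13}
A ∪ B = {2,3,4,5,6,7,8,10,11,12,13,14}
B ∪ (A ∪ B) = {2,3,4,5,6,7,8,10,11,12,13,14}
B ∖ (B ∪ (A ∪ B)) = {}
{2,3,5,8,10,11,12,13} and {} share no elements.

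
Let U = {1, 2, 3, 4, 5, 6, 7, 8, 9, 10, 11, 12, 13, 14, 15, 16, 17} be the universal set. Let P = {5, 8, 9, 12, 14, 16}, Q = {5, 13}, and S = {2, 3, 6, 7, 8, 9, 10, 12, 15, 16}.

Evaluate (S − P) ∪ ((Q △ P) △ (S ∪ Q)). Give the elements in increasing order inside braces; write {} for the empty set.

{2, 3, 5, 6, 7, 10, 14, 15}

S − P = {2, 3, 6, 7, 10, 15}
Q △ P = {8, 9, 12, 13, 14, 16}
S ∪ Q = {2, 3, 5, 6, 7, 8, 9, 10, 12, 13, 15, 16}
(Q △ P) △ (S ∪ Q) = {2, 3, 5, 6, 7, 10, 14, 15}
(S − P) ∪ ((Q △ P) △ (S ∪ Q)) = {2, 3, 5, 6, 7, 10, 14, 15}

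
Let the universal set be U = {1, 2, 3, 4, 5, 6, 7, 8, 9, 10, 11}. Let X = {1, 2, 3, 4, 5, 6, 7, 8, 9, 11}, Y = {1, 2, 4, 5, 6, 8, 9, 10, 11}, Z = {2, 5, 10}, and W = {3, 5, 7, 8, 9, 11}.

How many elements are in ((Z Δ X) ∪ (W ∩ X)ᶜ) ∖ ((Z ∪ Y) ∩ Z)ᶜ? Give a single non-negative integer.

Z Δ X = {1, 3, 4, 6, 7, 8, 9, 10, 11}
W ∩ X = {3, 5, 7, 8, 9, 11}
(W ∩ X)ᶜ = {1, 2, 4, 6, 10}
(Z Δ X) ∪ (W ∩ X)ᶜ = {1, 2, 3, 4, 6, 7, 8, 9, 10, 11}
Z ∪ Y = {1, 2, 4, 5, 6, 8, 9, 10, 11}
(Z ∪ Y) ∩ Z = {2, 5, 10}
((Z ∪ Y) ∩ Z)ᶜ = {1, 3, 4, 6, 7, 8, 9, 11}
((Z Δ X) ∪ (W ∩ X)ᶜ) ∖ ((Z ∪ Y) ∩ Z)ᶜ = {2, 10}
|((Z Δ X) ∪ (W ∩ X)ᶜ) ∖ ((Z ∪ Y) ∩ Z)ᶜ| = 2

2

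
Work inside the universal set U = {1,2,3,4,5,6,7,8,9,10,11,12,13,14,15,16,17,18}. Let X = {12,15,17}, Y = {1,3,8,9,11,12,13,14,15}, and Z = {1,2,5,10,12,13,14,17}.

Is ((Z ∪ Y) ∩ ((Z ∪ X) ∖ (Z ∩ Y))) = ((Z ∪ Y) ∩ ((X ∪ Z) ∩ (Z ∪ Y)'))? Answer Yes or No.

Z ∪ Y = {1,2,3,5,8,9,10,11,12,13,14,15,17}
Z ∪ X = {1,2,5,10,12,13,14,15,17}
Z ∩ Y = {1,12,13,14}
(Z ∪ X) ∖ (Z ∩ Y) = {2,5,10,15,17}
(Z ∪ Y) ∩ ((Z ∪ X) ∖ (Z ∩ Y)) = {2,5,10,15,17}
X ∪ Z = {1,2,5,10,12,13,14,15,17}
(Z ∪ Y)' = {4,6,7,16,18}
(X ∪ Z) ∩ (Z ∪ Y)' = {}
(Z ∪ Y) ∩ ((X ∪ Z) ∩ (Z ∪ Y)') = {}
2 ∈ (Z ∪ Y) ∩ ((Z ∪ X) ∖ (Z ∩ Y)) but 2 ∉ (Z ∪ Y) ∩ ((X ∪ Z) ∩ (Z ∪ Y)'), so they differ.

No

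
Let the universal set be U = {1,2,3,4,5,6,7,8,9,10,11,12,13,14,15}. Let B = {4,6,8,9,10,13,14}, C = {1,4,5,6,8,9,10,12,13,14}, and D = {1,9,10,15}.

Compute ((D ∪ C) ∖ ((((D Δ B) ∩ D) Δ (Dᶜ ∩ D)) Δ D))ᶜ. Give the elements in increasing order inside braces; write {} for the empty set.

D ∪ C = {1,4,5,6,8,9,10,12,13,14,15}
D Δ B = {1,4,6,8,13,14,15}
(D Δ B) ∩ D = {1,15}
Dᶜ = {2,3,4,5,6,7,8,11,12,13,14}
Dᶜ ∩ D = {}
((D Δ B) ∩ D) Δ (Dᶜ ∩ D) = {1,15}
(((D Δ B) ∩ D) Δ (Dᶜ ∩ D)) Δ D = {9,10}
(D ∪ C) ∖ ((((D Δ B) ∩ D) Δ (Dᶜ ∩ D)) Δ D) = {1,4,5,6,8,12,13,14,15}
((D ∪ C) ∖ ((((D Δ B) ∩ D) Δ (Dᶜ ∩ D)) Δ D))ᶜ = {2,3,7,9,10,11}

{2,3,7,9,10,11}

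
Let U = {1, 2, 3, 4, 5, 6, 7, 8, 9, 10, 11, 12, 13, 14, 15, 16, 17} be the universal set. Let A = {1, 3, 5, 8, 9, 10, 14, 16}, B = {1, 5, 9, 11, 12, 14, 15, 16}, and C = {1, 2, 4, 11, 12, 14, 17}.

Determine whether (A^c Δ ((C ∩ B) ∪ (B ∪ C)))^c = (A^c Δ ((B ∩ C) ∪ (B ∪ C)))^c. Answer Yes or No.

Yes

A^c = {2, 4, 6, 7, 11, 12, 13, 15, 17}
C ∩ B = {1, 11, 12, 14}
B ∪ C = {1, 2, 4, 5, 9, 11, 12, 14, 15, 16, 17}
(C ∩ B) ∪ (B ∪ C) = {1, 2, 4, 5, 9, 11, 12, 14, 15, 16, 17}
A^c Δ ((C ∩ B) ∪ (B ∪ C)) = {1, 5, 6, 7, 9, 13, 14, 16}
(A^c Δ ((C ∩ B) ∪ (B ∪ C)))^c = {2, 3, 4, 8, 10, 11, 12, 15, 17}
B ∩ C = {1, 11, 12, 14}
(B ∩ C) ∪ (B ∪ C) = {1, 2, 4, 5, 9, 11, 12, 14, 15, 16, 17}
A^c Δ ((B ∩ C) ∪ (B ∪ C)) = {1, 5, 6, 7, 9, 13, 14, 16}
(A^c Δ ((B ∩ C) ∪ (B ∪ C)))^c = {2, 3, 4, 8, 10, 11, 12, 15, 17}
Both equal {2, 3, 4, 8, 10, 11, 12, 15, 17}, so (A^c Δ ((C ∩ B) ∪ (B ∪ C)))^c = (A^c Δ ((B ∩ C) ∪ (B ∪ C)))^c.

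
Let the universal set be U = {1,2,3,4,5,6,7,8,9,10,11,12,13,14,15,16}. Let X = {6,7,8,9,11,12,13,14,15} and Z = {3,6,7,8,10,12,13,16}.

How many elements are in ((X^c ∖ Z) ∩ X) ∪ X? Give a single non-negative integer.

X^c = {1,2,3,4,5,10,16}
X^c ∖ Z = {1,2,4,5}
(X^c ∖ Z) ∩ X = {}
((X^c ∖ Z) ∩ X) ∪ X = {6,7,8,9,11,12,13,14,15}
|((X^c ∖ Z) ∩ X) ∪ X| = 9

9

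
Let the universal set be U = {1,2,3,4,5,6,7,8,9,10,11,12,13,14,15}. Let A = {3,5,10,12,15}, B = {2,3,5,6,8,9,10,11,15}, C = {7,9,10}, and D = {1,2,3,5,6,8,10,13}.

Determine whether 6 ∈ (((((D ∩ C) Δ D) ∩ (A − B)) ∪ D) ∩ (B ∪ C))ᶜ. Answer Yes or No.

No

6 ∈ D and 6 ∉ C, so 6 ∉ D ∩ C
6 ∉ (D ∩ C) and 6 ∈ D, so 6 ∈ (D ∩ C) Δ D
6 ∉ A and 6 ∈ B, so 6 ∉ A − B
6 ∈ ((D ∩ C) Δ D) and 6 ∉ (A − B), so 6 ∉ ((D ∩ C) Δ D) ∩ (A − B)
6 ∉ (((D ∩ C) Δ D) ∩ (A − B)) and 6 ∈ D, so 6 ∈ (((D ∩ C) Δ D) ∩ (A − B)) ∪ D
6 ∈ B and 6 ∉ C, so 6 ∈ B ∪ C
6 ∈ ((((D ∩ C) Δ D) ∩ (A − B)) ∪ D) and 6 ∈ (B ∪ C), so 6 ∈ ((((D ∩ C) Δ D) ∩ (A − B)) ∪ D) ∩ (B ∪ C)
6 ∉ (((((D ∩ C) Δ D) ∩ (A − B)) ∪ D) ∩ (B ∪ C))ᶜ since 6 ∈ (((((D ∩ C) Δ D) ∩ (A − B)) ∪ D) ∩ (B ∪ C))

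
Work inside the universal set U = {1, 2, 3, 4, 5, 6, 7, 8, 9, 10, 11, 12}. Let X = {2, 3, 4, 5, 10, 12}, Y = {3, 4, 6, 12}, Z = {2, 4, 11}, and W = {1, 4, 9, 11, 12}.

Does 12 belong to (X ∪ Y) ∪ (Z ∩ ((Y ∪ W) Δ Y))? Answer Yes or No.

12 ∈ X and 12 ∈ Y, so 12 ∈ X ∪ Y
12 ∈ Y and 12 ∈ W, so 12 ∈ Y ∪ W
12 ∈ (Y ∪ W) and 12 ∈ Y, so 12 ∉ (Y ∪ W) Δ Y
12 ∉ Z and 12 ∉ ((Y ∪ W) Δ Y), so 12 ∉ Z ∩ ((Y ∪ W) Δ Y)
12 ∈ (X ∪ Y) and 12 ∉ (Z ∩ ((Y ∪ W) Δ Y)), so 12 ∈ (X ∪ Y) ∪ (Z ∩ ((Y ∪ W) Δ Y))

Yes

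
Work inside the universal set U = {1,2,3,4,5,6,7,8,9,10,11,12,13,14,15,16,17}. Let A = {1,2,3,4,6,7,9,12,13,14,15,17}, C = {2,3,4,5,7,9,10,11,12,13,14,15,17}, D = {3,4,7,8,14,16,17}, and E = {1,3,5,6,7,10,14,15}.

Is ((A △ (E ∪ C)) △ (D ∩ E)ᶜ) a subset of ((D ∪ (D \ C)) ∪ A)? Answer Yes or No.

Yes

E ∪ C = {1,2,3,4,5,6,7,9,10,11,12,13,14,15,17}
A △ (E ∪ C) = {5,10,11}
D ∩ E = {3,7,14}
(D ∩ E)ᶜ = {1,2,4,5,6,8,9,10,11,12,13,15,16,17}
(A △ (E ∪ C)) △ (D ∩ E)ᶜ = {1,2,4,6,8,9,12,13,15,16,17}
D \ C = {8,16}
D ∪ (D \ C) = {3,4,7,8,14,16,17}
(D ∪ (D \ C)) ∪ A = {1,2,3,4,6,7,8,9,12,13,14,15,16,17}
Every element of {1,2,4,6,8,9,12,13,15,16,17} is in {1,2,3,4,6,7,8,9,12,13,14,15,16,17}, so (A △ (E ∪ C)) △ (D ∩ E)ᶜ ⊆ (D ∪ (D \ C)) ∪ A.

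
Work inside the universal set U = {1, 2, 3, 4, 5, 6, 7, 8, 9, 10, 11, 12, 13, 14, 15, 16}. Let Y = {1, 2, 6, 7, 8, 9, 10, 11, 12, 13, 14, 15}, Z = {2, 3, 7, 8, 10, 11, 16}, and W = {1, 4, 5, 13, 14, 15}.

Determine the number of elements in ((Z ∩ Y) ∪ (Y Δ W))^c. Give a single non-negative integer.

Z ∩ Y = {2, 7, 8, 10, 11}
Y Δ W = {2, 4, 5, 6, 7, 8, 9, 10, 11, 12}
(Z ∩ Y) ∪ (Y Δ W) = {2, 4, 5, 6, 7, 8, 9, 10, 11, 12}
((Z ∩ Y) ∪ (Y Δ W))^c = {1, 3, 13, 14, 15, 16}
|((Z ∩ Y) ∪ (Y Δ W))^c| = 6

6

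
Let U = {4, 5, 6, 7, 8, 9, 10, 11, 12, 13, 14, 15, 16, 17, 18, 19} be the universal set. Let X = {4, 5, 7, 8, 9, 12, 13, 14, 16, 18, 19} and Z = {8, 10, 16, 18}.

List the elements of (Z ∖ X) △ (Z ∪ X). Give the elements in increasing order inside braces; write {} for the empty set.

Z ∖ X = {10}
Z ∪ X = {4, 5, 7, 8, 9, 10, 12, 13, 14, 16, 18, 19}
(Z ∖ X) △ (Z ∪ X) = {4, 5, 7, 8, 9, 12, 13, 14, 16, 18, 19}

{4, 5, 7, 8, 9, 12, 13, 14, 16, 18, 19}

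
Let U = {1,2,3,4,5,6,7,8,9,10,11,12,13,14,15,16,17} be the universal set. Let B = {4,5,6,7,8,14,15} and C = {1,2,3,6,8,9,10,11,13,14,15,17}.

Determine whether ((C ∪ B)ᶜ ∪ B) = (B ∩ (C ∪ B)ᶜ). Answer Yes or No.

No

C ∪ B = {1,2,3,4,5,6,7,8,9,10,11,13,14,15,17}
(C ∪ B)ᶜ = {12,16}
(C ∪ B)ᶜ ∪ B = {4,5,6,7,8,12,14,15,16}
B ∩ (C ∪ B)ᶜ = {}
4 ∈ (C ∪ B)ᶜ ∪ B but 4 ∉ B ∩ (C ∪ B)ᶜ, so they differ.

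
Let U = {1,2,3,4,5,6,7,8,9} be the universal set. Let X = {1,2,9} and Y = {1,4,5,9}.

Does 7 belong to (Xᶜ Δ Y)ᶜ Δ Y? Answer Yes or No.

No

7 ∉ X, so 7 ∈ Xᶜ
7 ∈ Xᶜ and 7 ∉ Y, so 7 ∈ Xᶜ Δ Y
7 ∉ (Xᶜ Δ Y)ᶜ since 7 ∈ (Xᶜ Δ Y)
7 ∉ (Xᶜ Δ Y)ᶜ and 7 ∉ Y, so 7 ∉ (Xᶜ Δ Y)ᶜ Δ Y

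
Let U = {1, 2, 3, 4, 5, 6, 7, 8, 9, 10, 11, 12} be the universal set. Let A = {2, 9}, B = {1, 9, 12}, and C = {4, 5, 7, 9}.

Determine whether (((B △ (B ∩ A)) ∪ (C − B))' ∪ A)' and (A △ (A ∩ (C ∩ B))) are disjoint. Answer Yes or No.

Yes

B ∩ A = {9}
B △ (B ∩ A) = {1, 12}
C − B = {4, 5, 7}
(B △ (B ∩ A)) ∪ (C − B) = {1, 4, 5, 7, 12}
((B △ (B ∩ A)) ∪ (C − B))' = {2, 3, 6, 8, 9, 10, 11}
((B △ (B ∩ A)) ∪ (C − B))' ∪ A = {2, 3, 6, 8, 9, 10, 11}
(((B △ (B ∩ A)) ∪ (C − B))' ∪ A)' = {1, 4, 5, 7, 12}
C ∩ B = {9}
A ∩ (C ∩ B) = {9}
A △ (A ∩ (C ∩ B)) = {2}
{1, 4, 5, 7, 12} and {2} share no elements.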